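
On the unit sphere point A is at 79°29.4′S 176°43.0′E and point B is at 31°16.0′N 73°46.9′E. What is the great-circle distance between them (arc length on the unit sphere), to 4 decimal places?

In radians: φ₁ = -1.3874, φ₂ = 0.5457, Δλ = -102.935° = -1.7966 rad.
Haversine: a = sin²(Δφ/2) + cos φ₁ cos φ₂ sin²(Δλ/2) = 0.6772 + (0.1824)(0.8548)(0.6119) = 0.77261.
Central angle c = 2·arcsin(√a) = 2.14744 rad.
On the unit sphere the arc length equals the central angle: 2.1474.

2.1474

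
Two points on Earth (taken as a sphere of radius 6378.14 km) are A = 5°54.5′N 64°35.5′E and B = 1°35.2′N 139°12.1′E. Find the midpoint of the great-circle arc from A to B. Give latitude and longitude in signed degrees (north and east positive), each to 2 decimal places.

4.71°, 102.00°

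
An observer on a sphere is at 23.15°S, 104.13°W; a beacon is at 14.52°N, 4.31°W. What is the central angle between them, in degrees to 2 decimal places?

104.50°

Let φ₁ = -0.4040 rad, φ₂ = 0.2534 rad, and Δλ = 1.7422 rad.
cos c = sin φ₁ sin φ₂ + cos φ₁ cos φ₂ cos Δλ = (-0.3931)(0.2507) + (0.9195)(0.9681)(-0.1706) = -0.25038,
so c = arccos(-0.25038) = 1.82387 rad.
So the angular separation is 104.50°.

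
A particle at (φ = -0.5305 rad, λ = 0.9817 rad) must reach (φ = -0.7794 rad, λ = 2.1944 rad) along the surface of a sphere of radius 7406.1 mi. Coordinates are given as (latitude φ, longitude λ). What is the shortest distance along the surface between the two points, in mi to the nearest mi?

7136 mi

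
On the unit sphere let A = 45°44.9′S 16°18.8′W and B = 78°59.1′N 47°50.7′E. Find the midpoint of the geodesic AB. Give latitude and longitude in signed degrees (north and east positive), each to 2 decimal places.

18.35°, -3.90°

The central angle between A and B is δ = 2.2718 rad.
With f = 0.5, the slerp weights are sin((1−f)δ)/sin δ = 1.1867 and sin(fδ)/sin δ = 1.1867.
Weighted sum of the unit vectors: (1.1867)·(0.6697,-0.1960,-0.7163) + (1.1867)·(0.1282,0.1416,0.9816) = (0.9470, -0.0645, 0.3148).
Converting back: φ = atan2(z, √(x²+y²)) = 18.35°, λ = atan2(y, x) = -3.90°.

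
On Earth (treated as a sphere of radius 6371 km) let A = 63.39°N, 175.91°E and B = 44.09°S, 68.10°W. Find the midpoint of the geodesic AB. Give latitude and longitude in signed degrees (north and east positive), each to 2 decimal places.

16.74°, -105.74°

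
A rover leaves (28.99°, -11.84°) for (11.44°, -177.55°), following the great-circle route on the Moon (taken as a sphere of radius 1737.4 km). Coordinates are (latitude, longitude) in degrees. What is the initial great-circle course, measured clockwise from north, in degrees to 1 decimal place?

339.1°

With φ₁ = 0.5060, φ₂ = 0.1997, Δλ = -2.8922 rad, the forward-azimuth formula gives
θ = atan2( sin Δλ cos φ₂ , cos φ₁ sin φ₂ − sin φ₁ cos φ₂ cos Δλ ) = atan2(-0.2419, 0.6338) = -20.89°.
Adding 360° brings this into [0°, 360°): 339.1°.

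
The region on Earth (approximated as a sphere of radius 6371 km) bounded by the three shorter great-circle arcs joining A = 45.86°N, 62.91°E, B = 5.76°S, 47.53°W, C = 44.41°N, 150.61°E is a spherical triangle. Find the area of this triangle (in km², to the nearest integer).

71706471 km²

Side lengths (central angles): a = 2.4123, b = 1.0214, c = 1.8902 rad; semiperimeter s = 2.6620.
By l'Huilier's theorem, tan(E/4) = √[tan(s/2) tan((s−a)/2) tan((s−b)/2) tan((s−c)/2)], giving spherical excess E = 1.7666 rad.
Area = E·R² = 1.7666 × (6371)² ≈ 71706471 km².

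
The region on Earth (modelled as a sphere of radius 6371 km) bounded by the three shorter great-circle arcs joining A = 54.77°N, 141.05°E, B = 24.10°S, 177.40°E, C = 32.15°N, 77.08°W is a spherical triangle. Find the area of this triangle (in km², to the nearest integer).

Side lengths (central angles): a = 2.0087, b = 1.5203, c = 1.4801 rad; semiperimeter s = 2.5046.
By l'Huilier's theorem, tan(E/4) = √[tan(s/2) tan((s−a)/2) tan((s−b)/2) tan((s−c)/2)], giving spherical excess E = 1.7935 rad.
Area = E·R² = 1.7935 × (6371)² ≈ 72798139 km².

72798139 km²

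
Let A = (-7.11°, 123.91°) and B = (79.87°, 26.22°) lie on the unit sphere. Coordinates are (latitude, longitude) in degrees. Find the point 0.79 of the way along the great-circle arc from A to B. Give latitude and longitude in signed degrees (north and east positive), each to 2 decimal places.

Central angle δ = 1.7165 rad. Interpolating on the sphere with fraction f = 0.79:
P = [sin((1−f)δ)·A + sin(fδ)·B] / sin δ = 0.3565·A + 0.9875·B in Cartesian coordinates,
giving P = (-0.0415, 0.3703, 0.9280), i.e. latitude 68.12°, longitude 96.40°.

68.12°, 96.40°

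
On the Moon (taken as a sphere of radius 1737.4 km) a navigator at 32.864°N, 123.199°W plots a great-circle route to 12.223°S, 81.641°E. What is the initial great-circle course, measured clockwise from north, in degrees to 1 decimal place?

With φ₁ = 0.5736, φ₂ = -0.2133, Δλ = -2.7081 rad, the forward-azimuth formula gives
θ = atan2( sin Δλ cos φ₂ , cos φ₁ sin φ₂ − sin φ₁ cos φ₂ cos Δλ ) = atan2(-0.4106, 0.3034) = -53.53°.
Adding 360° brings this into [0°, 360°): 306.5°.

306.5°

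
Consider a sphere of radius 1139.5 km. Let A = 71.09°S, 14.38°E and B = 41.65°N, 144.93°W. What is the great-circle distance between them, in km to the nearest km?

Let φ₁ = -1.2408 rad, φ₂ = 0.7269 rad, and Δλ = -2.7805 rad.
Haversine: a = sin²(Δφ/2) + cos φ₁ cos φ₂ sin²(Δλ/2) = 0.6933 + (0.3241)(0.7472)(0.9678) = 0.92763.
Central angle c = 2·arcsin(√a) = 2.59684 rad.
Distance = R·c = 1139.5 × 2.5968 ≈ 2959 km.

2959 km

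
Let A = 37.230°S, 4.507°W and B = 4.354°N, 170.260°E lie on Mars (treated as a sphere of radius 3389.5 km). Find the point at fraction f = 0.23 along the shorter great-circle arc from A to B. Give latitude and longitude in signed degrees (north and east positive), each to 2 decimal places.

-69.94°, 11.09°

Central angle δ = 2.5617 rad. Interpolating on the sphere with fraction f = 0.23:
P = [sin((1−f)δ)·A + sin(fδ)·B] / sin δ = 1.6798·A + 1.0142·B in Cartesian coordinates,
giving P = (0.3366, 0.0660, -0.9393), i.e. latitude -69.94°, longitude 11.09°.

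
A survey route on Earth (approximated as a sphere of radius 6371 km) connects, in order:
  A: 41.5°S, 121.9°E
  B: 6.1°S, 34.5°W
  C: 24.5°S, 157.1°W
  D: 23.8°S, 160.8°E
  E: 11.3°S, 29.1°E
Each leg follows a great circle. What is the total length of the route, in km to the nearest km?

44868 km

Leg A→B: central angle 2.2294 rad, distance 14203.5 km.
Leg B→C: central angle 2.0302 rad, distance 12934.4 km.
Leg C→D: central angle 0.6679 rad, distance 4255.4 km.
Leg D→E: central angle 2.1151 rad, distance 13475.0 km.
Total: 14203.5 + 12934.4 + 4255.4 + 13475.0 ≈ 44868 km.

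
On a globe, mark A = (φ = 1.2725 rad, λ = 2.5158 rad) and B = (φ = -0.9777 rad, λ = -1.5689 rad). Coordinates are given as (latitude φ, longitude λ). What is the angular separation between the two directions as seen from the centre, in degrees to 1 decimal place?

152.8°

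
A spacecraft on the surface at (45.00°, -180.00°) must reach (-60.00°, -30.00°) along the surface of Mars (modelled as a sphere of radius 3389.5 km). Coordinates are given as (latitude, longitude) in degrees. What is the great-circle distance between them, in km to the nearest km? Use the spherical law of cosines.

9271 km

With latitudes φ₁ = 45.000°, φ₂ = -60.000° and longitude difference Δλ = 150.000°:
cos c = sin φ₁ sin φ₂ + cos φ₁ cos φ₂ cos Δλ = (0.7071)(-0.8660) + (0.7071)(0.5000)(-0.8660) = -0.91856,
so c = arccos(-0.91856) = 2.73521 rad.
Distance = R·c = 3389.5 × 2.7352 ≈ 9271 km.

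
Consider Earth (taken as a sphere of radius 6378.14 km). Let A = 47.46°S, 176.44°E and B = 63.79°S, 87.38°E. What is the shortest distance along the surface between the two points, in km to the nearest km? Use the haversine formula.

In radians: φ₁ = -0.8283, φ₂ = -1.1133, Δλ = -89.060° = -1.5544 rad.
Haversine: a = sin²(Δφ/2) + cos φ₁ cos φ₂ sin²(Δλ/2) = 0.0202 + (0.6761)(0.4417)(0.4918) = 0.16703.
Central angle c = 2·arcsin(√a) = 0.84203 rad.
Distance = R·c = 6378.14 × 0.8420 ≈ 5371 km.

5371 km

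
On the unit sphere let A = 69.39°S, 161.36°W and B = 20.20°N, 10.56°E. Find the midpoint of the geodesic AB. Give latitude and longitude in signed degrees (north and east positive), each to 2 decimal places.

Central angle δ = 2.2787 rad. Interpolating on the sphere with fraction f = 0.5:
P = [sin((1−f)δ)·A + sin(fδ)·B] / sin δ = 1.1957·A + 1.1957·B in Cartesian coordinates,
giving P = (0.7043, 0.0711, -0.7063), i.e. latitude -44.93°, longitude 5.77°.

-44.93°, 5.77°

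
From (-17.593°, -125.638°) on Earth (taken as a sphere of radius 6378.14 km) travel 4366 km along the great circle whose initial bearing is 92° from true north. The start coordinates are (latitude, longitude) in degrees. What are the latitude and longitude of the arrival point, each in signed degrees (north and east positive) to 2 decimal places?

Angular distance δ = d/R = 4366/6378.14 = 0.68453 rad; initial bearing θ = 1.6057 rad.
sin φ₂ = sin φ₁ cos δ + cos φ₁ sin δ cos θ = (-0.3023)(0.7747) + (0.9532)(0.6323)(-0.0349) = -0.2552, so φ₂ = -14.79°.
Δλ = atan2(sin θ sin δ cos φ₁, cos δ − sin φ₁ sin φ₂) = atan2(0.6024, 0.6976) = 40.811°.
λ₂ = -125.638° + 40.811° = -84.83°.

-14.79°, -84.83°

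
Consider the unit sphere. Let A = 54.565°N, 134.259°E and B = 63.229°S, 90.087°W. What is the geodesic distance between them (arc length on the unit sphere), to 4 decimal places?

With latitudes φ₁ = 54.565°, φ₂ = -63.229° and longitude difference Δλ = 135.654°:
cos c = sin φ₁ sin φ₂ + cos φ₁ cos φ₂ cos Δλ = (0.8148)(-0.8928) + (0.5798)(0.4504)(-0.7151) = -0.91420,
so c = arccos(-0.91420) = 2.72432 rad.
On the unit sphere the arc length equals the central angle: 2.7243.

2.7243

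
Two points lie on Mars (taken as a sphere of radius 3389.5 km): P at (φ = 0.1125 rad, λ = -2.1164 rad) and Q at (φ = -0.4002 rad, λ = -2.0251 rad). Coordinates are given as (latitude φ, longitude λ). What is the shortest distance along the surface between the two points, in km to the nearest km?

1764 km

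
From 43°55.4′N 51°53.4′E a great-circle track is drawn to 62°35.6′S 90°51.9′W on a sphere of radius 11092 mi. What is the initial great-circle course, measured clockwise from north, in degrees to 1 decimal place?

215.9°

With φ₁ = 0.7666, φ₂ = -1.0925, Δλ = -2.4915 rad, the forward-azimuth formula gives
θ = atan2( sin Δλ cos φ₂ , cos φ₁ sin φ₂ − sin φ₁ cos φ₂ cos Δλ ) = atan2(-0.2786, -0.3852) = -144.13°.
Adding 360° brings this into [0°, 360°): 215.9°.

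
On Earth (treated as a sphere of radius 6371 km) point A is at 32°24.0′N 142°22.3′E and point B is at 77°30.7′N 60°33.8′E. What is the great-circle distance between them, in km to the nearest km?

6304 km

In radians: φ₁ = 0.5655, φ₂ = 1.3528, Δλ = -81.808° = -1.4278 rad.
cos c = sin φ₁ sin φ₂ + cos φ₁ cos φ₂ cos Δλ = (0.5358)(0.9763) + (0.8443)(0.2162)(0.1425) = 0.54916,
so c = arccos(0.54916) = 0.98943 rad.
Distance = R·c = 6371 × 0.9894 ≈ 6304 km.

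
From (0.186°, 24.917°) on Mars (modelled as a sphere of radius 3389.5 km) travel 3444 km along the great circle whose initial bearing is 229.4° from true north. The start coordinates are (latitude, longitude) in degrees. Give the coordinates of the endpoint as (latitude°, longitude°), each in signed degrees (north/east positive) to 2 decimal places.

-33.47°, -25.77°

Angular distance δ = d/R = 3444/3389.5 = 1.01608 rad; initial bearing θ = 4.0038 rad.
sin φ₂ = sin φ₁ cos δ + cos φ₁ sin δ cos θ = (0.0032)(0.5267) + (1.0000)(0.8500)(-0.6508) = -0.5515, so φ₂ = -33.47°.
Δλ = atan2(sin θ sin δ cos φ₁, cos δ − sin φ₁ sin φ₂) = atan2(-0.6454, 0.5285) = -50.688°.
λ₂ = 24.917° − 50.688° = -25.77°.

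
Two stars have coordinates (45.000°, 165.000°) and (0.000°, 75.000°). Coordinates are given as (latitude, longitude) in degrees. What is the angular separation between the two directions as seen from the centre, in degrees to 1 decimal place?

In radians: φ₁ = 0.7854, φ₂ = 0.0000, Δλ = -90.000° = -1.5708 rad.
Haversine: a = sin²(Δφ/2) + cos φ₁ cos φ₂ sin²(Δλ/2) = 0.1464 + (0.7071)(1.0000)(0.5000) = 0.50000.
Central angle c = 2·arcsin(√a) = 1.57080 rad.
So the angular separation is 90.0°.

90.0°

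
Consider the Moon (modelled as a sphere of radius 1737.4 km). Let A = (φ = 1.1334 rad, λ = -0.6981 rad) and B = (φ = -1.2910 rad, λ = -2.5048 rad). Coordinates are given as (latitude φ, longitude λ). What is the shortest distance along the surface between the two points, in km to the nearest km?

With latitudes φ₁ = 64.939°, φ₂ = -73.969° and longitude difference Δλ = -103.516°:
cos c = sin φ₁ sin φ₂ + cos φ₁ cos φ₂ cos Δλ = (0.9059)(-0.9611) + (0.4236)(0.2762)(-0.2337) = -0.89797,
so c = arccos(-0.89797) = 2.68593 rad.
Distance = R·c = 1737.4 × 2.6859 ≈ 4667 km.

4667 km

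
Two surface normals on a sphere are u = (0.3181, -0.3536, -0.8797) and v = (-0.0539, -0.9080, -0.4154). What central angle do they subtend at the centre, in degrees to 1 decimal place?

48.0°

u·v = 0.6694; |u| = 1.0000, |v| = 1.0000.
cos θ = (u·v)/(|u||v|) = 0.6693, so θ = 48.0°.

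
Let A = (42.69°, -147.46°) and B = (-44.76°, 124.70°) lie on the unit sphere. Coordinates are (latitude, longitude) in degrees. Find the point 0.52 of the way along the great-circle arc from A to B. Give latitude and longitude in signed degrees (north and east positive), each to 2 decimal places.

Central angle δ = 2.0463 rad. Interpolating on the sphere with fraction f = 0.52:
P = [sin((1−f)δ)·A + sin(fδ)·B] / sin δ = 0.9355·A + 0.9834·B in Cartesian coordinates,
giving P = (-0.9772, 0.2042, -0.0582), i.e. latitude -3.33°, longitude 168.20°.

-3.33°, 168.20°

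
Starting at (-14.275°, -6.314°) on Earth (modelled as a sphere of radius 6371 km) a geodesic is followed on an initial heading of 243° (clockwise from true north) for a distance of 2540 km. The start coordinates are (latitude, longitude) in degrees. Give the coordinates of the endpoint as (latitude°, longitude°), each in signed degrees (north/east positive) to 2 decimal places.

Angular distance δ = d/R = 2540/6371 = 0.39868 rad; initial bearing θ = 4.2412 rad.
sin φ₂ = sin φ₁ cos δ + cos φ₁ sin δ cos θ = (-0.2466)(0.9216) + (0.9691)(0.3882)(-0.4540) = -0.3980, so φ₂ = -23.46°.
Δλ = atan2(sin θ sin δ cos φ₁, cos δ − sin φ₁ sin φ₂) = atan2(-0.3352, 0.8234) = -22.151°.
λ₂ = -6.314° − 22.151° = -28.46°.

-23.46°, -28.46°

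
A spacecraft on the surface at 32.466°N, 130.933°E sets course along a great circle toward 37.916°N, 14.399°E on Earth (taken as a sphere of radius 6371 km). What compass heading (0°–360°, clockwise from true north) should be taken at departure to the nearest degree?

With φ₁ = 0.5666, φ₂ = 0.6618, Δλ = -2.0339 rad, the forward-azimuth formula gives
θ = atan2( sin Δλ cos φ₂ , cos φ₁ sin φ₂ − sin φ₁ cos φ₂ cos Δλ ) = atan2(-0.7058, 0.7076) = -44.93°.
Adding 360° brings this into [0°, 360°): 315°.

315°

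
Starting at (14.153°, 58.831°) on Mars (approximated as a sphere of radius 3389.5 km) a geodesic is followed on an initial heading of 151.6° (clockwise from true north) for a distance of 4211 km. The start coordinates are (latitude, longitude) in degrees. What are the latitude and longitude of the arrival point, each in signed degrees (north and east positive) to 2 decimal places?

Angular distance δ = d/R = 4211/3389.5 = 1.24237 rad; initial bearing θ = 2.6459 rad.
sin φ₂ = sin φ₁ cos δ + cos φ₁ sin δ cos θ = (0.2445)(0.3226) + (0.9696)(0.9465)(-0.8796) = -0.7285, so φ₂ = -46.76°.
Δλ = atan2(sin θ sin δ cos φ₁, cos δ − sin φ₁ sin φ₂) = atan2(0.4365, 0.5007) = 41.085°.
λ₂ = 58.831° + 41.085° = 99.92°.

-46.76°, 99.92°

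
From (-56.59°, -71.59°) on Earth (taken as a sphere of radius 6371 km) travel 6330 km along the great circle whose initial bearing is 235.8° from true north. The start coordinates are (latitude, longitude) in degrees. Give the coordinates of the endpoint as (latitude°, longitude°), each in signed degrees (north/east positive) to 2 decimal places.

Angular distance δ = d/R = 6330/6371 = 0.99356 rad; initial bearing θ = 4.1155 rad.
sin φ₂ = sin φ₁ cos δ + cos φ₁ sin δ cos θ = (-0.8348)(0.5457) + (0.5506)(0.8380)(-0.5621) = -0.7149, so φ₂ = -45.63°.
Δλ = atan2(sin θ sin δ cos φ₁, cos δ − sin φ₁ sin φ₂) = atan2(-0.3816, -0.0510) = -97.618°.
λ₂ = -71.590° − 97.618° = -169.21°.

-45.63°, -169.21°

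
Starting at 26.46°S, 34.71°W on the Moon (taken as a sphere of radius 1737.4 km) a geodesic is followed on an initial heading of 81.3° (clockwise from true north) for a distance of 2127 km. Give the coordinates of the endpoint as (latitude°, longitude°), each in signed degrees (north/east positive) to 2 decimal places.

-1.37°, 33.72°

Angular distance δ = d/R = 2127/1737.4 = 1.22424 rad; initial bearing θ = 1.4190 rad.
sin φ₂ = sin φ₁ cos δ + cos φ₁ sin δ cos θ = (-0.4456)(0.3397) + (0.8952)(0.9405)(0.1513) = -0.0240, so φ₂ = -1.37°.
Δλ = atan2(sin θ sin δ cos φ₁, cos δ − sin φ₁ sin φ₂) = atan2(0.8323, 0.3290) = 68.434°.
λ₂ = -34.710° + 68.434° = 33.72°.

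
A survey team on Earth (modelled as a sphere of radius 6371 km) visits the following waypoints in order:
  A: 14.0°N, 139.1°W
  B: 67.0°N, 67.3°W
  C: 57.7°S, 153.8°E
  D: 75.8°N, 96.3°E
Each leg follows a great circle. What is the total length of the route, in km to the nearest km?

Leg A→B: central angle 1.2227 rad, distance 7789.9 km.
Leg B→C: central angle 2.7802 rad, distance 17712.6 km.
Leg C→D: central angle 2.4174 rad, distance 15401.0 km.
Total: 7789.9 + 17712.6 + 15401.0 ≈ 40903 km.

40903 km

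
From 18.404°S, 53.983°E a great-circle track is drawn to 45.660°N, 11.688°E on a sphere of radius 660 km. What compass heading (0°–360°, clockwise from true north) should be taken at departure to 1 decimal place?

330.8°

Δλ = -42.295° = -0.7382 rad.
y = sin Δλ · cos φ₂ = (-0.6729)(0.6989) = -0.4703
x = cos φ₁ sin φ₂ − sin φ₁ cos φ₂ cos Δλ = (0.9489)(0.7152) − (-0.3157)(0.6989)(0.7397) = 0.8418
θ = atan2(y, x) = -29.19°; adding 360° gives 330.8°.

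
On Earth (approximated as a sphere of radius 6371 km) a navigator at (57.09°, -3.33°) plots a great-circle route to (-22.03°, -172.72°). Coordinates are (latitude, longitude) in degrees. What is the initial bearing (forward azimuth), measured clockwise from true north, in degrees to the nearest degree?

343°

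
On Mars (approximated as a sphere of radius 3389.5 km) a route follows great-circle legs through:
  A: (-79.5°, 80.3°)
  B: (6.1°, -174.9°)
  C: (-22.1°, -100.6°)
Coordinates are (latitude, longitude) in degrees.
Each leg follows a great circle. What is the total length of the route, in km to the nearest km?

10447 km

Leg A→B: central angle 1.7221 rad, distance 5837.2 km.
Leg B→C: central angle 1.3599 rad, distance 4609.4 km.
Total: 5837.2 + 4609.4 ≈ 10447 km.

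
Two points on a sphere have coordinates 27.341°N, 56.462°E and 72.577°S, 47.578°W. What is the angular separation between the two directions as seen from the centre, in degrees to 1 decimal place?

120.2°

With latitudes φ₁ = 27.341°, φ₂ = -72.577° and longitude difference Δλ = -104.040°:
Haversine: a = sin²(Δφ/2) + cos φ₁ cos φ₂ sin²(Δλ/2) = 0.5861 + (0.8883)(0.2994)(0.6213) = 0.75137.
Central angle c = 2·arcsin(√a) = 2.09756 rad.
So the angular separation is 120.2°.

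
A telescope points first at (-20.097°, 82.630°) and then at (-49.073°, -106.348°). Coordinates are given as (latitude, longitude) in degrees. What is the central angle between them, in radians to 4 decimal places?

1.9263 rad

Let φ₁ = -0.3508 rad, φ₂ = -0.8565 rad, and Δλ = 2.9849 rad.
cos c = sin φ₁ sin φ₂ + cos φ₁ cos φ₂ cos Δλ = (-0.3436)(-0.7555) + (0.9391)(0.6551)(-0.9877) = -0.34806,
so c = arccos(-0.34806) = 1.92630 rad.
So the angular separation is 1.9263 rad.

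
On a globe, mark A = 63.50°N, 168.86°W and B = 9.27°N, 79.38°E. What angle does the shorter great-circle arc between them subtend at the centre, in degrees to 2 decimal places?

With latitudes φ₁ = 63.500°, φ₂ = 9.270° and longitude difference Δλ = -111.760°:
Haversine: a = sin²(Δφ/2) + cos φ₁ cos φ₂ sin²(Δλ/2) = 0.2077 + (0.4462)(0.9869)(0.6854) = 0.50955.
Central angle c = 2·arcsin(√a) = 1.58989 rad.
So the angular separation is 91.09°.

91.09°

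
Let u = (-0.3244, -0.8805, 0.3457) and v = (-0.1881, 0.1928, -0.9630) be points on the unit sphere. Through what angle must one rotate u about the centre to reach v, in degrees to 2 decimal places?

116.21°

u·v = -0.4416; |u| = 1.0000, |v| = 1.0000.
cos θ = (u·v)/(|u||v|) = -0.4417, so θ = 116.21°.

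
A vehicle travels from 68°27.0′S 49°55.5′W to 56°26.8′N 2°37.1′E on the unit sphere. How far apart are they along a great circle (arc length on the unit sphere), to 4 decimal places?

2.2806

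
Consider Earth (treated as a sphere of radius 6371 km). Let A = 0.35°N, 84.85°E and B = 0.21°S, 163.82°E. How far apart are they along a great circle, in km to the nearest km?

8781 km

With latitudes φ₁ = 0.350°, φ₂ = -0.210° and longitude difference Δλ = 78.970°:
cos c = sin φ₁ sin φ₂ + cos φ₁ cos φ₂ cos Δλ = (0.0061)(-0.0037) + (1.0000)(1.0000)(0.1913) = 0.19130,
so c = arccos(0.19130) = 1.37831 rad.
Distance = R·c = 6371 × 1.3783 ≈ 8781 km.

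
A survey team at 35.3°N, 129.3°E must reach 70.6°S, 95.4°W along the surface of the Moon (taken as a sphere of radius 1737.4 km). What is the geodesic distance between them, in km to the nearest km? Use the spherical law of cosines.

4171 km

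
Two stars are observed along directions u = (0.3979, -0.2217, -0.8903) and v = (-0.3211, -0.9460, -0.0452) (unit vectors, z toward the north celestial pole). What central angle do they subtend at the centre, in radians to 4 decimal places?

u·v = 0.1222; |u| = 1.0001, |v| = 1.0000.
cos θ = (u·v)/(|u||v|) = 0.1222, so θ = 1.4483 rad.

1.4483 rad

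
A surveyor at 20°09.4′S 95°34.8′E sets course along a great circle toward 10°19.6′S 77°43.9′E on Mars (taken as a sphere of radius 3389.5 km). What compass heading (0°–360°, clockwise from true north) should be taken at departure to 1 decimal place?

297.1°

Δλ = -17.848° = -0.3115 rad.
y = sin Δλ · cos φ₂ = (-0.3065)(0.9838) = -0.3015
x = cos φ₁ sin φ₂ − sin φ₁ cos φ₂ cos Δλ = (0.9388)(-0.1793) − (-0.3446)(0.9838)(0.9519) = 0.1544
θ = atan2(y, x) = -62.88°; adding 360° gives 297.1°.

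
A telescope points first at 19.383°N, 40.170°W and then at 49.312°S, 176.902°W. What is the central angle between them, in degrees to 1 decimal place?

134.4°

Let φ₁ = 0.3383 rad, φ₂ = -0.8607 rad, and Δλ = -2.3864 rad.
cos c = sin φ₁ sin φ₂ + cos φ₁ cos φ₂ cos Δλ = (0.3319)(-0.7583) + (0.9433)(0.6519)(-0.7282) = -0.69946,
so c = arccos(-0.69946) = 2.34544 rad.
So the angular separation is 134.4°.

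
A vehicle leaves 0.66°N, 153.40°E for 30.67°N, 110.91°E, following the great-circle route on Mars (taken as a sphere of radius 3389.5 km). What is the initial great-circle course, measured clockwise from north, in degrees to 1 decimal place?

Δλ = -42.490° = -0.7416 rad.
y = sin Δλ · cos φ₂ = (-0.6755)(0.8601) = -0.5810
x = cos φ₁ sin φ₂ − sin φ₁ cos φ₂ cos Δλ = (0.9999)(0.5101) − (0.0115)(0.8601)(0.7374) = 0.5028
θ = atan2(y, x) = -49.13°; adding 360° gives 310.9°.

310.9°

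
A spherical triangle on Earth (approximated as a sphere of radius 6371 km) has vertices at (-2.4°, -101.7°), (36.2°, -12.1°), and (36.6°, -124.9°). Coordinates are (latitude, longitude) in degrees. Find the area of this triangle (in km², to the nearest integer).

29894619 km²

Side lengths (central angles): a = 1.4695, b = 0.7781, c = 1.5899 rad; semiperimeter s = 1.9187.
By l'Huilier's theorem, tan(E/4) = √[tan(s/2) tan((s−a)/2) tan((s−b)/2) tan((s−c)/2)], giving spherical excess E = 0.7365 rad.
Area = E·R² = 0.7365 × (6371)² ≈ 29894619 km².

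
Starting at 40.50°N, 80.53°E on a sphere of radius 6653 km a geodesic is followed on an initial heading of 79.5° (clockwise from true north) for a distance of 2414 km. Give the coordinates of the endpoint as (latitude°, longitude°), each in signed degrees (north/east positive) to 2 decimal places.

Angular distance δ = d/R = 2414/6653 = 0.36284 rad; initial bearing θ = 1.3875 rad.
sin φ₂ = sin φ₁ cos δ + cos φ₁ sin δ cos θ = (0.6494)(0.9349) + (0.7604)(0.3549)(0.1822) = 0.6563, so φ₂ = 41.02°.
Δλ = atan2(sin θ sin δ cos φ₁, cos δ − sin φ₁ sin φ₂) = atan2(0.2654, 0.5086) = 27.553°.
λ₂ = 80.530° + 27.553° = 108.08°.

41.02°, 108.08°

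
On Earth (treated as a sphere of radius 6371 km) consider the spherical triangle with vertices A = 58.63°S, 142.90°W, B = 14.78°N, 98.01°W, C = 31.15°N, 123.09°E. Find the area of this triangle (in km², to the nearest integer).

Side lengths (central angles): a = 2.0847, b = 2.0633, c = 1.4316 rad; semiperimeter s = 2.7898.
By l'Huilier's theorem, tan(E/4) = √[tan(s/2) tan((s−a)/2) tan((s−b)/2) tan((s−c)/2)], giving spherical excess E = 2.6915 rad.
Area = E·R² = 2.6915 × (6371)² ≈ 109246798 km².

109246798 km²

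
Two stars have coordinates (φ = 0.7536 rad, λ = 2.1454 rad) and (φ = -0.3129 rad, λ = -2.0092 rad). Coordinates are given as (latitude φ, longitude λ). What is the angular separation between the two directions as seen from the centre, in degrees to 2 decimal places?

In radians: φ₁ = 0.7536, φ₂ = -0.3129, Δλ = 121.959° = 2.1286 rad.
cos c = sin φ₁ sin φ₂ + cos φ₁ cos φ₂ cos Δλ = (0.6843)(-0.3078) + (0.7292)(0.9514)(-0.5293) = -0.57788,
so c = arccos(-0.57788) = 2.18692 rad.
So the angular separation is 125.30°.

125.30°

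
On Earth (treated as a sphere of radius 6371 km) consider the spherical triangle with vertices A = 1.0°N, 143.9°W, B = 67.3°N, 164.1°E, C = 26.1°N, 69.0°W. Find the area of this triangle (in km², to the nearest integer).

40728599 km²

Side lengths (central angles): a = 1.3717, b = 1.3268, c = 1.3143 rad; semiperimeter s = 2.0064.
By l'Huilier's theorem, tan(E/4) = √[tan(s/2) tan((s−a)/2) tan((s−b)/2) tan((s−c)/2)], giving spherical excess E = 1.0034 rad.
Area = E·R² = 1.0034 × (6371)² ≈ 40728599 km².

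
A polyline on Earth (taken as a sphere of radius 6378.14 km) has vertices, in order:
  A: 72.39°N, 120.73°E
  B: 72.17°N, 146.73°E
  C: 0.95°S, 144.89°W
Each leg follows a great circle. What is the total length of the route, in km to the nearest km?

10273 km

Leg A→B: central angle 0.1371 rad, distance 874.4 km.
Leg B→C: central angle 1.4736 rad, distance 9399.0 km.
Total: 874.4 + 9399.0 ≈ 10273 km.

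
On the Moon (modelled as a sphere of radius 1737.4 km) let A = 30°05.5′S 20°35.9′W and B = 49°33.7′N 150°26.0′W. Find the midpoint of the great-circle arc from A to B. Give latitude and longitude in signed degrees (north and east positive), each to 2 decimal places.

The central angle between A and B is δ = 2.4055 rad.
With f = 0.5, the slerp weights are sin((1−f)δ)/sin δ = 1.3897 and sin(fδ)/sin δ = 1.3897.
Weighted sum of the unit vectors: (1.3897)·(0.8099,-0.3044,-0.5014) + (1.3897)·(-0.5642,-0.3201,0.7611) = (0.3415, -0.8678, 0.3609).
Converting back: φ = atan2(z, √(x²+y²)) = 21.16°, λ = atan2(y, x) = -68.52°.

21.16°, -68.52°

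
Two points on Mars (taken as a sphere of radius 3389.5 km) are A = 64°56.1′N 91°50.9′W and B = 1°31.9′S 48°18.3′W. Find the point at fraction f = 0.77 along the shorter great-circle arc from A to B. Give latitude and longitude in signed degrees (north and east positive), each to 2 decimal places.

14.57°, -53.56°

The central angle between A and B is δ = 1.2841 rad.
With f = 0.77, the slerp weights are sin((1−f)δ)/sin δ = 0.3035 and sin(fδ)/sin δ = 0.8709.
Weighted sum of the unit vectors: (0.3035)·(-0.0137,-0.4234,0.9058) + (0.8709)·(0.6649,-0.7464,-0.0267) = (0.5749, -0.7786, 0.2516).
Converting back: φ = atan2(z, √(x²+y²)) = 14.57°, λ = atan2(y, x) = -53.56°.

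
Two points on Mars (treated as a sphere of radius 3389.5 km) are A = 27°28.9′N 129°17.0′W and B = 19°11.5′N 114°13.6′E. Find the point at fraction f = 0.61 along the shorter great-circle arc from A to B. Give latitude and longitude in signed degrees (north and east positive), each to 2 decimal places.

37.19°, 155.41°

The central angle between A and B is δ = 1.7947 rad.
With f = 0.61, the slerp weights are sin((1−f)δ)/sin δ = 0.6606 and sin(fδ)/sin δ = 0.9116.
Weighted sum of the unit vectors: (0.6606)·(-0.5617,-0.6867,0.4615) + (0.9116)·(-0.3875,0.8612,0.3287) = (-0.7244, 0.3314, 0.6045).
Converting back: φ = atan2(z, √(x²+y²)) = 37.19°, λ = atan2(y, x) = 155.41°.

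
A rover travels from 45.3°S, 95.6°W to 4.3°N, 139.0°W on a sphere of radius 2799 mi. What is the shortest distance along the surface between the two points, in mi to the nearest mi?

In radians: φ₁ = -0.7906, φ₂ = 0.0750, Δλ = -43.400° = -0.7575 rad.
cos c = sin φ₁ sin φ₂ + cos φ₁ cos φ₂ cos Δλ = (-0.7108)(0.0750) + (0.7034)(0.9972)(0.7266) = 0.45634,
so c = arccos(0.45634) = 1.09692 rad.
Distance = R·c = 2799 × 1.0969 ≈ 3070 mi.

3070 mi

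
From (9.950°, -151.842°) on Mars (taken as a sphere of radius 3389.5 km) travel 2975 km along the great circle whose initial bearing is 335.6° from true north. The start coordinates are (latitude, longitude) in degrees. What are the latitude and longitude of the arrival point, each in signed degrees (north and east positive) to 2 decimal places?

53.17°, 176.14°

Angular distance δ = d/R = 2975/3389.5 = 0.87771 rad; initial bearing θ = 5.8573 rad.
sin φ₂ = sin φ₁ cos δ + cos φ₁ sin δ cos θ = (0.1728)(0.6389) + (0.9850)(0.7693)(0.9107) = 0.8004, so φ₂ = 53.17°.
Δλ = atan2(sin θ sin δ cos φ₁, cos δ − sin φ₁ sin φ₂) = atan2(-0.3130, 0.5006) = -32.016°.
λ₂ = -151.842° − 32.016° = -183.86° → 176.14° after wrapping to (−180°, 180°].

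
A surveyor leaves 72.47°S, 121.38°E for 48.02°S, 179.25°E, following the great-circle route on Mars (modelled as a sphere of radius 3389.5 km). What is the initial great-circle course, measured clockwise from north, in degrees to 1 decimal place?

With φ₁ = -1.2648, φ₂ = -0.8381, Δλ = 1.0100 rad, the forward-azimuth formula gives
θ = atan2( sin Δλ cos φ₂ , cos φ₁ sin φ₂ − sin φ₁ cos φ₂ cos Δλ ) = atan2(0.5664, 0.1153) = 78.49°.
So the initial bearing is 78.5°.

78.5°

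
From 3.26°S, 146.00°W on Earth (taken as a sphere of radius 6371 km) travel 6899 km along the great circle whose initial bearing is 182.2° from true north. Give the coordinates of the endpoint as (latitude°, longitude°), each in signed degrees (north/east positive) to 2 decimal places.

Angular distance δ = d/R = 6899/6371 = 1.08288 rad; initial bearing θ = 3.1800 rad.
sin φ₂ = sin φ₁ cos δ + cos φ₁ sin δ cos θ = (-0.0569)(0.4688) + (0.9984)(0.8833)(-0.9993) = -0.9079, so φ₂ = -65.22°.
Δλ = atan2(sin θ sin δ cos φ₁, cos δ − sin φ₁ sin φ₂) = atan2(-0.0339, 0.4172) = -4.639°.
λ₂ = -146.000° − 4.639° = -150.64°.

-65.22°, -150.64°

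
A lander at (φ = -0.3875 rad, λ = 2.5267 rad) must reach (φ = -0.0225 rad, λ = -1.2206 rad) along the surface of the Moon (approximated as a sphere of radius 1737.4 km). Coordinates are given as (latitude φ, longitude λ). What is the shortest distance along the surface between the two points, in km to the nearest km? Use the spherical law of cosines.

In radians: φ₁ = -0.3875, φ₂ = -0.0225, Δλ = 145.296° = 2.5359 rad.
cos c = sin φ₁ sin φ₂ + cos φ₁ cos φ₂ cos Δλ = (-0.3779)(-0.0225) + (0.9259)(0.9997)(-0.8221) = -0.75245,
so c = arccos(-0.75245) = 2.42257 rad.
Distance = R·c = 1737.4 × 2.4226 ≈ 4209 km.

4209 km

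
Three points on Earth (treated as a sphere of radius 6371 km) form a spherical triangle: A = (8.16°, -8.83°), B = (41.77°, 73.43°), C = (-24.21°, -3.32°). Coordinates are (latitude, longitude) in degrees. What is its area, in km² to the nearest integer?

Side lengths (central angles): a = 1.6883, b = 0.5727, c = 1.3756 rad; semiperimeter s = 1.8183.
By l'Huilier's theorem, tan(E/4) = √[tan(s/2) tan((s−a)/2) tan((s−b)/2) tan((s−c)/2)], giving spherical excess E = 0.4628 rad.
Area = E·R² = 0.4628 × (6371)² ≈ 18784903 km².

18784903 km²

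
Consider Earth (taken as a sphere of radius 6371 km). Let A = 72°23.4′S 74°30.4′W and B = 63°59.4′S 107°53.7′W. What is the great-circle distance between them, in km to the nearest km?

1632 km

In radians: φ₁ = -1.2634, φ₂ = -1.1168, Δλ = -33.388° = -0.5827 rad.
cos c = sin φ₁ sin φ₂ + cos φ₁ cos φ₂ cos Δλ = (-0.9531)(-0.8987) + (0.3025)(0.4385)(0.8350) = 0.96738,
so c = arccos(0.96738) = 0.25614 rad.
Distance = R·c = 6371 × 0.2561 ≈ 1632 km.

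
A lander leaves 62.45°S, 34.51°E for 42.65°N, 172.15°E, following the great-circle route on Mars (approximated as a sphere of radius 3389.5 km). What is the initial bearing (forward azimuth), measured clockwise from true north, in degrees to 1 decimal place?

108.8°

Δλ = 137.640° = 2.4023 rad.
y = sin Δλ · cos φ₂ = (0.6738)(0.7355) = 0.4956
x = cos φ₁ sin φ₂ − sin φ₁ cos φ₂ cos Δλ = (0.4625)(0.6775) − (-0.8866)(0.7355)(-0.7389) = -0.1685
θ = atan2(y, x) = 108.78°, so the bearing is 108.8°.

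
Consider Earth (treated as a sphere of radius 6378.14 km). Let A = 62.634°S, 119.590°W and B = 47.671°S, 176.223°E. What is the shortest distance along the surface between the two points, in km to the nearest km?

4196 km

With latitudes φ₁ = -62.634°, φ₂ = -47.671° and longitude difference Δλ = -64.187°:
cos c = sin φ₁ sin φ₂ + cos φ₁ cos φ₂ cos Δλ = (-0.8881)(-0.7393) + (0.4597)(0.6734)(0.4354) = 0.79134,
so c = arccos(0.79134) = 0.65780 rad.
Distance = R·c = 6378.14 × 0.6578 ≈ 4196 km.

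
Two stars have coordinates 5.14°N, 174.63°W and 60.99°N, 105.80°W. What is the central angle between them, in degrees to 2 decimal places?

75.36°

Let φ₁ = 0.0897 rad, φ₂ = 1.0645 rad, and Δλ = 1.2013 rad.
cos c = sin φ₁ sin φ₂ + cos φ₁ cos φ₂ cos Δλ = (0.0896)(0.8745) + (0.9960)(0.4850)(0.3611) = 0.25278,
so c = arccos(0.25278) = 1.31524 rad.
So the angular separation is 75.36°.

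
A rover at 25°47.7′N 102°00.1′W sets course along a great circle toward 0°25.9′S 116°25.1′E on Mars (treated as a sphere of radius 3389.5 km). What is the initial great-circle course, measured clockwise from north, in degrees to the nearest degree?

298°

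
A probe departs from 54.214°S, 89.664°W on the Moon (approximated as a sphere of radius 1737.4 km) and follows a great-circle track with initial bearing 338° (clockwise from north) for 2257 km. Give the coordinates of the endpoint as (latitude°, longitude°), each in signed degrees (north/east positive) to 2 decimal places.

17.73°, -111.93°

Angular distance δ = d/R = 2257/1737.4 = 1.29907 rad; initial bearing θ = 5.8992 rad.
sin φ₂ = sin φ₁ cos δ + cos φ₁ sin δ cos θ = (-0.8112)(0.2684) + (0.5848)(0.9633)(0.9272) = 0.3046, so φ₂ = 17.73°.
Δλ = atan2(sin θ sin δ cos φ₁, cos δ − sin φ₁ sin φ₂) = atan2(-0.2110, 0.5155) = -22.263°.
λ₂ = -89.664° − 22.263° = -111.93°.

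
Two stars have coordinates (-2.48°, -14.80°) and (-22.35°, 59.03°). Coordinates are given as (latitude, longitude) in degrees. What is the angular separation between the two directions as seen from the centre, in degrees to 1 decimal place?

74.1°

Let φ₁ = -0.0433 rad, φ₂ = -0.3901 rad, and Δλ = 1.2886 rad.
cos c = sin φ₁ sin φ₂ + cos φ₁ cos φ₂ cos Δλ = (-0.0433)(-0.3803) + (0.9991)(0.9249)(0.2785) = 0.27378,
so c = arccos(0.27378) = 1.29347 rad.
So the angular separation is 74.1°.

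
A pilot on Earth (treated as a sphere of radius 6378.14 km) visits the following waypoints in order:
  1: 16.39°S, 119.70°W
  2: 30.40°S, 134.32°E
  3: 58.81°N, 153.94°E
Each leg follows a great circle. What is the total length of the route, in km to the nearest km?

Leg 1→2: central angle 1.6559 rad, distance 10561.6 km.
Leg 2→3: central angle 1.5829 rad, distance 10096.2 km.
Total: 10561.6 + 10096.2 ≈ 20658 km.

20658 km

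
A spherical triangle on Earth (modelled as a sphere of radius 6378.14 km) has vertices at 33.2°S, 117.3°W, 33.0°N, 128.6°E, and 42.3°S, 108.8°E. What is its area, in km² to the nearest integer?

Side lengths (central angles): a = 1.3520, b = 1.6315, c = 2.1954 rad; semiperimeter s = 2.5894.
By l'Huilier's theorem, tan(E/4) = √[tan(s/2) tan((s−a)/2) tan((s−b)/2) tan((s−c)/2)], giving spherical excess E = 1.8876 rad.
Area = E·R² = 1.8876 × (6378.14)² ≈ 76790002 km².

76790002 km²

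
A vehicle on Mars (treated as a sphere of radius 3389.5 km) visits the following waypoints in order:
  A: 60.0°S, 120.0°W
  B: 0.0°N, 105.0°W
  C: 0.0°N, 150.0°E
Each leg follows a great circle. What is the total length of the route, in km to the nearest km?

Leg A→B: central angle 1.0668 rad, distance 3615.8 km.
Leg B→C: central angle 1.8326 rad, distance 6211.6 km.
Total: 3615.8 + 6211.6 ≈ 9827 km.

9827 km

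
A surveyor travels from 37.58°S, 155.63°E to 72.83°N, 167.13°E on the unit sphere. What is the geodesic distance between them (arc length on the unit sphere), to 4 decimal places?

1.9320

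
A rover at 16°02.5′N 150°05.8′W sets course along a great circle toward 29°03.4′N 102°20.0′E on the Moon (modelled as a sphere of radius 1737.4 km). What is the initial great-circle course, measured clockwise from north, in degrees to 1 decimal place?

302.9°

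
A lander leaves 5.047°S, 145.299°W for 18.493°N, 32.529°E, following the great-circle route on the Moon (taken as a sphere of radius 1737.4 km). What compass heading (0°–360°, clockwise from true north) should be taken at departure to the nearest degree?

9°

With φ₁ = -0.0881, φ₂ = 0.3228, Δλ = 3.1037 rad, the forward-azimuth formula gives
θ = atan2( sin Δλ cos φ₂ , cos φ₁ sin φ₂ − sin φ₁ cos φ₂ cos Δλ ) = atan2(0.0359, 0.2326) = 8.78°.
So the initial bearing is 9°.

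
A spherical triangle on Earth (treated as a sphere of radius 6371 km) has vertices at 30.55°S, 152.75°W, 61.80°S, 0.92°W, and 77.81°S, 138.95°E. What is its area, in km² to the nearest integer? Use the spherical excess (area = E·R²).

12204466 km²

Side lengths (central angles): a = 0.6679, b = 0.9715, c = 1.4815 rad; semiperimeter s = 1.5604.
By l'Huilier's theorem, tan(E/4) = √[tan(s/2) tan((s−a)/2) tan((s−b)/2) tan((s−c)/2)], giving spherical excess E = 0.3007 rad.
Area = E·R² = 0.3007 × (6371)² ≈ 12204466 km².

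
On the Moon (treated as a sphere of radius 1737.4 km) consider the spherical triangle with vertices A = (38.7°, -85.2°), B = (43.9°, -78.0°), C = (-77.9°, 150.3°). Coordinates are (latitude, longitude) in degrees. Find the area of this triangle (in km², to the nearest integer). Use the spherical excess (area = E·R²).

543440 km²

Side lengths (central angles): a = 2.4630, b = 2.3518, c = 0.1309 rad; semiperimeter s = 2.4729.
By l'Huilier's theorem, tan(E/4) = √[tan(s/2) tan((s−a)/2) tan((s−b)/2) tan((s−c)/2)], giving spherical excess E = 0.1800 rad.
Area = E·R² = 0.1800 × (1737.4)² ≈ 543440 km².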